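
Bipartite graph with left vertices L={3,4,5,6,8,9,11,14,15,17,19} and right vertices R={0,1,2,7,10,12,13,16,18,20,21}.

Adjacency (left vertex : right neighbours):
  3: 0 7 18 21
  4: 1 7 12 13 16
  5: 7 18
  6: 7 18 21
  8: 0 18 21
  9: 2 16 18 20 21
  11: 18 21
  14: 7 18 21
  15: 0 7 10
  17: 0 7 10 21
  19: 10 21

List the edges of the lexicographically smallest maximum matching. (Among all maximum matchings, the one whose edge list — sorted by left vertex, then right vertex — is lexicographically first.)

Lex-smallest maximum matching: {(3,0), (4,1), (5,7), (6,18), (8,21), (9,2), (15,10)}

|M| = 7 (so the lex-smallest maximum matching has 7 edges)
process left vertices in ascending order; for each, take the smallest-labelled available neighbour that still permits 7 edges overall, or leave it unmatched if none does
lex-smallest matching: {3-0, 4-1, 5-7, 6-18, 8-21, 9-2, 15-10}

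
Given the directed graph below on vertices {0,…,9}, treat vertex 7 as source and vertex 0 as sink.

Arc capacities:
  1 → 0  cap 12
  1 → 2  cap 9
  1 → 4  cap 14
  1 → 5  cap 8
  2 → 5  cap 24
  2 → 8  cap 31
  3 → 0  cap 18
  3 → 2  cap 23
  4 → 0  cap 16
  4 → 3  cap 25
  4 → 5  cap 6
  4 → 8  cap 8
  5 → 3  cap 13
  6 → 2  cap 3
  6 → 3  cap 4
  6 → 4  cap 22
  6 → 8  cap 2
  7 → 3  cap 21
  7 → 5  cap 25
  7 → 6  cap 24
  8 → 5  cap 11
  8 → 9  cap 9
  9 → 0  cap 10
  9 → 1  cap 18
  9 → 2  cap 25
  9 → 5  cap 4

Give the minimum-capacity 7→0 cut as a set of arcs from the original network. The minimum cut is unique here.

augment #1: 7→3→0 push 18
augment #2: 7→6→4→0 push 16
augment #3: 7→6→8→9→0 push 2
augment #4: 7→3→2→8→9→0 push 3
augment #5: 7→6→2→8→9→0 push 3
augment #6: 7→6→4→8→9→0 push 1
max flow = 43; residual-reachable set from 7 gives S-side
cut edges (S→T): {(3,0), (4,0), (8,9)} total cap 43

Min-cut arcs: {(3,0), (4,0), (8,9)} (total capacity 43)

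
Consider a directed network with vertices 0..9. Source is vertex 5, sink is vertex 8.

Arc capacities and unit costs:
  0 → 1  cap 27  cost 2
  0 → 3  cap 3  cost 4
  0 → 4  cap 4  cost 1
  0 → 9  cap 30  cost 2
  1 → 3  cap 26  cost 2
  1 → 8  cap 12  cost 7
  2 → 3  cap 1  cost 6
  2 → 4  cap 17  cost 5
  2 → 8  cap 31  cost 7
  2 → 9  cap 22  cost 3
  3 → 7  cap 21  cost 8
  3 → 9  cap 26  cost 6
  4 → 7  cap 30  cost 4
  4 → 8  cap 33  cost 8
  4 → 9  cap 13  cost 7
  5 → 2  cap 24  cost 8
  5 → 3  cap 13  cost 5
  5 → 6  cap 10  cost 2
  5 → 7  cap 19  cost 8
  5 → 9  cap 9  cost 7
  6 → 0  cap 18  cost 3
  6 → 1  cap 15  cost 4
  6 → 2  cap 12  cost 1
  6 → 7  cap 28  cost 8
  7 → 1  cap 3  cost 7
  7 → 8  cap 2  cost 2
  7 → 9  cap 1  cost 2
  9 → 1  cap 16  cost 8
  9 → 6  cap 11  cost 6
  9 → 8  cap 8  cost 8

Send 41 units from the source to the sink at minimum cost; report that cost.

shortest-cost path #1: 5→7→8 push 2 @ unit cost 10 (adds 20)
shortest-cost path #2: 5→6→2→8 push 10 @ unit cost 10 (adds 100)
shortest-cost path #3: 5→9→8 push 8 @ unit cost 15 (adds 120)
shortest-cost path #4: 5→2→8 push 21 @ unit cost 15 (adds 315)
total cost = 555

Minimum cost for 41 units: 555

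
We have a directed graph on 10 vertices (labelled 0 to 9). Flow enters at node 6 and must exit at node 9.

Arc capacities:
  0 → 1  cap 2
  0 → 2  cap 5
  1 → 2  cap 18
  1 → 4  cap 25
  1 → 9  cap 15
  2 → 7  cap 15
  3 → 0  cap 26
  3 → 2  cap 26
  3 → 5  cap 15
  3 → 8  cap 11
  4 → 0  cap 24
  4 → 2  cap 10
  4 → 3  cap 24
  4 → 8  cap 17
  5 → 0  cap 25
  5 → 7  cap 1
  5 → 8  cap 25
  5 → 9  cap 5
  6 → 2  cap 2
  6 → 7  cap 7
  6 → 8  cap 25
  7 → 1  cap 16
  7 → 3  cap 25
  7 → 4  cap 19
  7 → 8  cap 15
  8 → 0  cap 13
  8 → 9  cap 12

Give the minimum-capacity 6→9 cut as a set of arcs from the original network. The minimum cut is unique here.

Min-cut arcs: {(0,1), (0,2), (6,2), (6,7), (8,9)} (total capacity 28)

augment #1: 6→8→9 push 12
augment #2: 6→7→1→9 push 7
augment #3: 6→2→7→1→9 push 2
augment #4: 6→8→0→1→9 push 2
augment #5: 6→8→0→2→7→1→9 push 4
augment #6: 6→8→0→2→7→3→5→9 push 1
max flow = 28; residual-reachable set from 6 gives S-side
cut edges (S→T): {(0,1), (0,2), (6,2), (6,7), (8,9)} total cap 28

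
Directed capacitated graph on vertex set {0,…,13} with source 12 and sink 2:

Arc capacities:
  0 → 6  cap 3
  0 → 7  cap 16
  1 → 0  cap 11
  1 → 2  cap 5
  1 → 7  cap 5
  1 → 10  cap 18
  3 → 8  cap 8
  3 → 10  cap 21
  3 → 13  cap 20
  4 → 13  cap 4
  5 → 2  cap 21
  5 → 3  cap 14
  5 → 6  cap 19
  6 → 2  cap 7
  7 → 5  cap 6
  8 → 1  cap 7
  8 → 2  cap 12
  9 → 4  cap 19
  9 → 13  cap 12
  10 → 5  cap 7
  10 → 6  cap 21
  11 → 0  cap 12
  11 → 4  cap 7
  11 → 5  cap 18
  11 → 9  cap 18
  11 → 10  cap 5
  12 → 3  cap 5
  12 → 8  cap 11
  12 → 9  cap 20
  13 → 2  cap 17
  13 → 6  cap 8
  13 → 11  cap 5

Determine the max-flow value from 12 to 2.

augment #1: 12→8→2 bottleneck 11, total now 11
augment #2: 12→3→8→2 bottleneck 1, total now 12
augment #3: 12→3→13→2 bottleneck 4, total now 16
augment #4: 12→9→13→2 bottleneck 12, total now 28
augment #5: 12→9→4→13→2 bottleneck 1, total now 29
augment #6: 12→9→4→13→6→2 bottleneck 3, total now 32

Maximum flow value: 32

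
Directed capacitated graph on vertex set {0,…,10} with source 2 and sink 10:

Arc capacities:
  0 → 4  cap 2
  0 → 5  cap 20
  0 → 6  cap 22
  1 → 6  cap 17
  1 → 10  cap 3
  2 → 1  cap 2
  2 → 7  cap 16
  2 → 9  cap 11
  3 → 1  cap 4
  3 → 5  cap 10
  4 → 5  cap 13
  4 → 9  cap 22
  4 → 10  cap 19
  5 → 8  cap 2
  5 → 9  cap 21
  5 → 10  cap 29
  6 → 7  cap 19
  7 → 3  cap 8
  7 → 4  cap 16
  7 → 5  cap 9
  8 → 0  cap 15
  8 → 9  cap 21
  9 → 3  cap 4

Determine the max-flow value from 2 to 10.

Maximum flow value: 22

augment #1: 2→1→10 bottleneck 2, total now 2
augment #2: 2→7→4→10 bottleneck 16, total now 18
augment #3: 2→9→3→1→10 bottleneck 1, total now 19
augment #4: 2→9→3→5→10 bottleneck 3, total now 22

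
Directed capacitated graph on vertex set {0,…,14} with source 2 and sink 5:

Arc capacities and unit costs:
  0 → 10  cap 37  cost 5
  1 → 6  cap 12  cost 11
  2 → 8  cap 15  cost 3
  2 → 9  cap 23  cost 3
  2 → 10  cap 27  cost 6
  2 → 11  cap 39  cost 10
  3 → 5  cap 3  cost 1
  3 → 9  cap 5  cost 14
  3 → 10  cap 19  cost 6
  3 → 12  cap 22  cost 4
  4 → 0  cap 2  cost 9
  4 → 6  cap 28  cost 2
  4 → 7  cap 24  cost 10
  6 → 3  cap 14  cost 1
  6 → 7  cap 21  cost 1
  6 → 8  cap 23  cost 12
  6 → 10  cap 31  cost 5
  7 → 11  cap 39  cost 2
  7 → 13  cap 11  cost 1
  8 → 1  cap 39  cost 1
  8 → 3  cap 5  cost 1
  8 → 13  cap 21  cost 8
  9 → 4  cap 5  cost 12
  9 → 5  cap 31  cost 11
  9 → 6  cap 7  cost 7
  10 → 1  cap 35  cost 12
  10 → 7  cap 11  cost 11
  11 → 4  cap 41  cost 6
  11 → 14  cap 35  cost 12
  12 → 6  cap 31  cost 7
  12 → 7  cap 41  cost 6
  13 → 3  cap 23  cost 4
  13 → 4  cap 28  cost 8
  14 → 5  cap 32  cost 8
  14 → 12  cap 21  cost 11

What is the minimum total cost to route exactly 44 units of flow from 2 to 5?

shortest-cost path #1: 2→8→3→5 push 3 @ unit cost 5 (adds 15)
shortest-cost path #2: 2→9→5 push 23 @ unit cost 14 (adds 322)
shortest-cost path #3: 2→8→3→9→5 push 2 @ unit cost 29 (adds 58)
shortest-cost path #4: 2→11→14→5 push 16 @ unit cost 30 (adds 480)
total cost = 875

Minimum cost for 44 units: 875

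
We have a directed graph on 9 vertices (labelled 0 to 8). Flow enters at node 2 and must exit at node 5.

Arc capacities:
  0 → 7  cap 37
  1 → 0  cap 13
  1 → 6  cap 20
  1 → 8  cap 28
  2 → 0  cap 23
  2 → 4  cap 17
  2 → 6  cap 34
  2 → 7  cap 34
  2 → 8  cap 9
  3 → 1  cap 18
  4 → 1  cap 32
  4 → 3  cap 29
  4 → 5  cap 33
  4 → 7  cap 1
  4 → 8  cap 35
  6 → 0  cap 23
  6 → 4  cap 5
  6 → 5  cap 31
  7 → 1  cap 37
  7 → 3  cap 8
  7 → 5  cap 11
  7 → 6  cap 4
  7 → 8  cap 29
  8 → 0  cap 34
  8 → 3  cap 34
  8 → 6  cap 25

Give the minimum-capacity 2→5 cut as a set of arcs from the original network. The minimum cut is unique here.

augment #1: 2→4→5 push 17
augment #2: 2→6→5 push 31
augment #3: 2→7→5 push 11
augment #4: 2→6→4→5 push 3
augment #5: 2→7→6→4→5 push 2
max flow = 64; residual-reachable set from 2 gives S-side
cut edges (S→T): {(2,4), (6,4), (6,5), (7,5)} total cap 64

Min-cut arcs: {(2,4), (6,4), (6,5), (7,5)} (total capacity 64)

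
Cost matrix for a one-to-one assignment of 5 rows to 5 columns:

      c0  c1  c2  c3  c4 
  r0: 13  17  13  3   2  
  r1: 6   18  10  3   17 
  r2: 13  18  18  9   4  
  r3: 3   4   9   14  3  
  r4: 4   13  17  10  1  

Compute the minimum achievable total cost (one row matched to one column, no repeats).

Minimum assignment cost: 25

optimal assignment: row0→col3 (cost 3), row1→col2 (cost 10), row2→col4 (cost 4), row3→col1 (cost 4), row4→col0 (cost 4)
total = 3 + 10 + 4 + 4 + 4 = 25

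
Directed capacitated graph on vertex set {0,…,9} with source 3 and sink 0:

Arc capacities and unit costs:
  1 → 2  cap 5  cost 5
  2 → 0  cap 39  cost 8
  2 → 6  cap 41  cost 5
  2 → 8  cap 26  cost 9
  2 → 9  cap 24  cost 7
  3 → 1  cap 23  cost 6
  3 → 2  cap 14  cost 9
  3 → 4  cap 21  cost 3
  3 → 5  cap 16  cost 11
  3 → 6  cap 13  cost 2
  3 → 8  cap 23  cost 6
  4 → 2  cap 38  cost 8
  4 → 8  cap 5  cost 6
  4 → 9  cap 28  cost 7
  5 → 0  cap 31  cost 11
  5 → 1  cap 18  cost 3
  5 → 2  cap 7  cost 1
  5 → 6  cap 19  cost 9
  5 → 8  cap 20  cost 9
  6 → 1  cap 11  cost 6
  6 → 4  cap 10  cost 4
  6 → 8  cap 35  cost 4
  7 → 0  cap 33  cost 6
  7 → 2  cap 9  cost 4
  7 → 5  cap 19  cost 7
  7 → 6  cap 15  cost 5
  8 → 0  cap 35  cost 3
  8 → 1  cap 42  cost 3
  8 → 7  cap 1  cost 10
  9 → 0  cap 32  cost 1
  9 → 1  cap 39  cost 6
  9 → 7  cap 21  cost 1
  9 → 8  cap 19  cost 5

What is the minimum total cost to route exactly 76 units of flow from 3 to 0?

shortest-cost path #1: 3→8→0 push 23 @ unit cost 9 (adds 207)
shortest-cost path #2: 3→6→8→0 push 12 @ unit cost 9 (adds 108)
shortest-cost path #3: 3→4→9→0 push 21 @ unit cost 11 (adds 231)
shortest-cost path #4: 3→6→4→9→0 push 1 @ unit cost 14 (adds 14)
shortest-cost path #5: 3→2→0 push 14 @ unit cost 17 (adds 238)
shortest-cost path #6: 3→1→2→0 push 5 @ unit cost 19 (adds 95)
total cost = 893

Minimum cost for 76 units: 893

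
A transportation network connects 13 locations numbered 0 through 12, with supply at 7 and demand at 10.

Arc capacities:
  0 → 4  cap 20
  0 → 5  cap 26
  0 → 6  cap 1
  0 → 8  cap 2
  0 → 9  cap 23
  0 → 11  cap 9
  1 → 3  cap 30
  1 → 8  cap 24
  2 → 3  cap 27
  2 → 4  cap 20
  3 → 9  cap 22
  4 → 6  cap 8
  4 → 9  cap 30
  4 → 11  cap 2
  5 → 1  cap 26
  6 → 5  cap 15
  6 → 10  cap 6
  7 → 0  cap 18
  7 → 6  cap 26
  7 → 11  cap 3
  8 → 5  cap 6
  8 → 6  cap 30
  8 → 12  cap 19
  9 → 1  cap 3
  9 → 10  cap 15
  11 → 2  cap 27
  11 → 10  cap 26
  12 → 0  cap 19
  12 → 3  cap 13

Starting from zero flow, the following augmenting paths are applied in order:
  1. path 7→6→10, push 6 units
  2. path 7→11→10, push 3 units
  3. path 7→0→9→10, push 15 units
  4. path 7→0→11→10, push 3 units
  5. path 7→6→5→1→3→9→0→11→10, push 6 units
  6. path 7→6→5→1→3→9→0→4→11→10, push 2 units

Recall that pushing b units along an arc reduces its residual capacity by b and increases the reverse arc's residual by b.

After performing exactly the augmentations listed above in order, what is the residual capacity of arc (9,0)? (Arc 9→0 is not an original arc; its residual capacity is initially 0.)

after path 1 (7→6→10, push 6): res(9,0)=0
after path 2 (7→11→10, push 3): res(9,0)=0
after path 3 (7→0→9→10, push 15): res(9,0)=15
after path 4 (7→0→11→10, push 3): res(9,0)=15
after path 5 (7→6→5→1→3→9→0→11→10, push 6): res(9,0)=9
after path 6 (7→6→5→1→3→9→0→4→11→10, push 2): res(9,0)=7

Residual capacity of (9,0): 7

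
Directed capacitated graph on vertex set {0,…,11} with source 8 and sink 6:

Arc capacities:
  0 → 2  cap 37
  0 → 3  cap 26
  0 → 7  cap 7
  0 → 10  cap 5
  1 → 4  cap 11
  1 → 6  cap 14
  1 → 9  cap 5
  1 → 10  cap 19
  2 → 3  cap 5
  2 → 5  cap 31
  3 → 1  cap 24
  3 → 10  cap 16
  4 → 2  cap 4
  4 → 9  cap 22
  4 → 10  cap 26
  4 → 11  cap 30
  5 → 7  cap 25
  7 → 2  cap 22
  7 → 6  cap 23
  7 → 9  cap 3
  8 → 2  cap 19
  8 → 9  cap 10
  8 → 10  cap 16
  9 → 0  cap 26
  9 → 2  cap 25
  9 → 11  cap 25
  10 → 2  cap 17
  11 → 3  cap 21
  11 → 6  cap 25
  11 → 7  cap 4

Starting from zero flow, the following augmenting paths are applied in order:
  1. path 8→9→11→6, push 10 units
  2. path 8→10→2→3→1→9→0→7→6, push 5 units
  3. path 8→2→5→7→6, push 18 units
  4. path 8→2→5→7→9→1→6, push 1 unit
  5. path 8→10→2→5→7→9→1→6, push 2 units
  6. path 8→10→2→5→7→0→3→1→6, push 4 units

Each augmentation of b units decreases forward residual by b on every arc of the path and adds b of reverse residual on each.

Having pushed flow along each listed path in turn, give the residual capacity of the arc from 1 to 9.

after path 1 (8→9→11→6, push 10): res(1,9)=5
after path 2 (8→10→2→3→1→9→0→7→6, push 5): res(1,9)=0
after path 3 (8→2→5→7→6, push 18): res(1,9)=0
after path 4 (8→2→5→7→9→1→6, push 1): res(1,9)=1
after path 5 (8→10→2→5→7→9→1→6, push 2): res(1,9)=3
after path 6 (8→10→2→5→7→0→3→1→6, push 4): res(1,9)=3

Residual capacity of (1,9): 3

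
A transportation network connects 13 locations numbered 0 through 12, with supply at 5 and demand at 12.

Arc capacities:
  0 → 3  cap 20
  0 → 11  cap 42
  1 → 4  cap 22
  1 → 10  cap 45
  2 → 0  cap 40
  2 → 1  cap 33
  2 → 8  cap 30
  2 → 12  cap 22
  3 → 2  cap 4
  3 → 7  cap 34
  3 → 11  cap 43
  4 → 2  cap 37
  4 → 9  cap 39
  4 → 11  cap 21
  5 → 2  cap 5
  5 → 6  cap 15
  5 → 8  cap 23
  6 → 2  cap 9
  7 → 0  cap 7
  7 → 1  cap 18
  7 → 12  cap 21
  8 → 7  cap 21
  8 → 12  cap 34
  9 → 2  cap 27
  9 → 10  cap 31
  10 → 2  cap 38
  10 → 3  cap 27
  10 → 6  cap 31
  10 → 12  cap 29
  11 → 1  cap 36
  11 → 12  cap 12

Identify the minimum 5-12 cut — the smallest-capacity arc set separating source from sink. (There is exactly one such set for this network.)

augment #1: 5→2→12 push 5
augment #2: 5→8→12 push 23
augment #3: 5→6→2→12 push 9
max flow = 37; residual-reachable set from 5 gives S-side
cut edges (S→T): {(5,2), (5,8), (6,2)} total cap 37

Min-cut arcs: {(5,2), (5,8), (6,2)} (total capacity 37)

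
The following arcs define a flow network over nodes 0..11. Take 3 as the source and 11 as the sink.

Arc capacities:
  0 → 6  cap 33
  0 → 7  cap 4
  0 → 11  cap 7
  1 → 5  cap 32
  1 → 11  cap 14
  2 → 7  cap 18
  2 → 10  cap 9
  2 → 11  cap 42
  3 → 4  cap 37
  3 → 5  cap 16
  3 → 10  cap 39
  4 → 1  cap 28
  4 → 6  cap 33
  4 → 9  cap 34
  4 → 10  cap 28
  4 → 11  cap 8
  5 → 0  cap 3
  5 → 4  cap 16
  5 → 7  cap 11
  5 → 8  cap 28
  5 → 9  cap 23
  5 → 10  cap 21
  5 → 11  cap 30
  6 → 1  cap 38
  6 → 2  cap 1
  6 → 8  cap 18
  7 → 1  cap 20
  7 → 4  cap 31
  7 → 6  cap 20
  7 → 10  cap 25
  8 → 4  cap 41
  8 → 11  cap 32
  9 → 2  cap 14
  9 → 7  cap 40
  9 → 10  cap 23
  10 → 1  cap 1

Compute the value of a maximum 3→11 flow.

Maximum flow value: 54

augment #1: 3→4→11 bottleneck 8, total now 8
augment #2: 3→5→11 bottleneck 16, total now 24
augment #3: 3→4→1→11 bottleneck 14, total now 38
augment #4: 3→4→1→5→11 bottleneck 14, total now 52
augment #5: 3→4→6→2→11 bottleneck 1, total now 53
augment #6: 3→10→1→5→0→11 bottleneck 1, total now 54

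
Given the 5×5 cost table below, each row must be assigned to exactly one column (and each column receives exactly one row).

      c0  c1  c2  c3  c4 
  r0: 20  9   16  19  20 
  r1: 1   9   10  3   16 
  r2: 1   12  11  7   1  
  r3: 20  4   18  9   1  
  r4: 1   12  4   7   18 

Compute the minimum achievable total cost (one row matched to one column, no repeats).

Minimum assignment cost: 18

optimal assignment: row0→col1 (cost 9), row1→col3 (cost 3), row2→col0 (cost 1), row3→col4 (cost 1), row4→col2 (cost 4)
total = 9 + 3 + 1 + 1 + 4 = 18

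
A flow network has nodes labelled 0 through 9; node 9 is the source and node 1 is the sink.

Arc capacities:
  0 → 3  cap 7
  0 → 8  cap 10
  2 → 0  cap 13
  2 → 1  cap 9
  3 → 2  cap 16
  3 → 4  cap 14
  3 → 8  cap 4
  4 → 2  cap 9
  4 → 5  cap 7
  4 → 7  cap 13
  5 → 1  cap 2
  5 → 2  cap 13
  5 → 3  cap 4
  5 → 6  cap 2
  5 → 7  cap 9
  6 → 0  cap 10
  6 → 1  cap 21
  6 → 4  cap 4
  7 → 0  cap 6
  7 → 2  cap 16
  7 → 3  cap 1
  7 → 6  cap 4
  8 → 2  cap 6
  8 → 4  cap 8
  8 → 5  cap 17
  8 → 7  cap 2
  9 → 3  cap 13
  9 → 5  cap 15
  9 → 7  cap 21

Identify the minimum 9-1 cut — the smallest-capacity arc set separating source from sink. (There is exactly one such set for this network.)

augment #1: 9→5→1 push 2
augment #2: 9→3→2→1 push 9
augment #3: 9→5→6→1 push 2
augment #4: 9→7→6→1 push 4
max flow = 17; residual-reachable set from 9 gives S-side
cut edges (S→T): {(2,1), (5,1), (5,6), (7,6)} total cap 17

Min-cut arcs: {(2,1), (5,1), (5,6), (7,6)} (total capacity 17)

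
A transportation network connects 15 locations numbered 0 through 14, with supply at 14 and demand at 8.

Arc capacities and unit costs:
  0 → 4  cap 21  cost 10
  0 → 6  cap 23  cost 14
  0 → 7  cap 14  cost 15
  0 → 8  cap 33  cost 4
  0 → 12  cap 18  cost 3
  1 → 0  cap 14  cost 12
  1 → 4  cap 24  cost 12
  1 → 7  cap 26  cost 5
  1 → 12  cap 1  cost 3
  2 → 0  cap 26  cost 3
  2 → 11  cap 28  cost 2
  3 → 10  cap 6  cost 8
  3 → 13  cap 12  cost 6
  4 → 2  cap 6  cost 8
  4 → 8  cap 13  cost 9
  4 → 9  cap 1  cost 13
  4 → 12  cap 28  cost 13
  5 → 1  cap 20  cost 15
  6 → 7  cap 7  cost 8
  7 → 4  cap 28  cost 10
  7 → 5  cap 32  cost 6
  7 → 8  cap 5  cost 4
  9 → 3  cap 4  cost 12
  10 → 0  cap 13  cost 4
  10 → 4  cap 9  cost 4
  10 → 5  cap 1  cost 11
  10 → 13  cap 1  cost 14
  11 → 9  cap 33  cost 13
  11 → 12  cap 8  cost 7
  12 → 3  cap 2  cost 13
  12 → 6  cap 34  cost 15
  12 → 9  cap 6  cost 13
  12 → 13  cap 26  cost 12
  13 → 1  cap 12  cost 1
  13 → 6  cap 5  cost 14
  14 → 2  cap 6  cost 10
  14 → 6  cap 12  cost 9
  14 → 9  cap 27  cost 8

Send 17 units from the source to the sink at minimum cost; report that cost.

shortest-cost path #1: 14→2→0→8 push 6 @ unit cost 17 (adds 102)
shortest-cost path #2: 14→6→7→8 push 5 @ unit cost 21 (adds 105)
shortest-cost path #3: 14→6→7→4→8 push 2 @ unit cost 36 (adds 72)
shortest-cost path #4: 14→9→3→10→0→8 push 4 @ unit cost 36 (adds 144)
total cost = 423

Minimum cost for 17 units: 423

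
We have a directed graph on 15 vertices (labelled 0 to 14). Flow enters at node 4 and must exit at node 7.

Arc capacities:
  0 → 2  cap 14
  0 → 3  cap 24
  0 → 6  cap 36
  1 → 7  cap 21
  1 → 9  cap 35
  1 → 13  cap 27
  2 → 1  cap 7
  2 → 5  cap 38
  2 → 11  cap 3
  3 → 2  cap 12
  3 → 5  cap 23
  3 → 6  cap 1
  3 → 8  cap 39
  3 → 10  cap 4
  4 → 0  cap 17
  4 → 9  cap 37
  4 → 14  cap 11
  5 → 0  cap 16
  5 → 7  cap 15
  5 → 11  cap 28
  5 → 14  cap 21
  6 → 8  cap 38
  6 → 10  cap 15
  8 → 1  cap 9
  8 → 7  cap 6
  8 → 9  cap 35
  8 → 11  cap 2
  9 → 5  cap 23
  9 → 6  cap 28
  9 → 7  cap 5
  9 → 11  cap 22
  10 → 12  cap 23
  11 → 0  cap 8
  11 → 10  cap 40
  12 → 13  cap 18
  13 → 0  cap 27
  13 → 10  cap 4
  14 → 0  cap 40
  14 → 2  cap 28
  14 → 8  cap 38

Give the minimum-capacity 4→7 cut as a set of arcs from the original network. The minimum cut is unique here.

augment #1: 4→9→7 push 5
augment #2: 4→9→5→7 push 15
augment #3: 4→14→8→7 push 6
augment #4: 4→0→2→1→7 push 7
augment #5: 4→14→8→1→7 push 5
augment #6: 4→0→3→8→1→7 push 4
max flow = 42; residual-reachable set from 4 gives S-side
cut edges (S→T): {(2,1), (5,7), (8,1), (8,7), (9,7)} total cap 42

Min-cut arcs: {(2,1), (5,7), (8,1), (8,7), (9,7)} (total capacity 42)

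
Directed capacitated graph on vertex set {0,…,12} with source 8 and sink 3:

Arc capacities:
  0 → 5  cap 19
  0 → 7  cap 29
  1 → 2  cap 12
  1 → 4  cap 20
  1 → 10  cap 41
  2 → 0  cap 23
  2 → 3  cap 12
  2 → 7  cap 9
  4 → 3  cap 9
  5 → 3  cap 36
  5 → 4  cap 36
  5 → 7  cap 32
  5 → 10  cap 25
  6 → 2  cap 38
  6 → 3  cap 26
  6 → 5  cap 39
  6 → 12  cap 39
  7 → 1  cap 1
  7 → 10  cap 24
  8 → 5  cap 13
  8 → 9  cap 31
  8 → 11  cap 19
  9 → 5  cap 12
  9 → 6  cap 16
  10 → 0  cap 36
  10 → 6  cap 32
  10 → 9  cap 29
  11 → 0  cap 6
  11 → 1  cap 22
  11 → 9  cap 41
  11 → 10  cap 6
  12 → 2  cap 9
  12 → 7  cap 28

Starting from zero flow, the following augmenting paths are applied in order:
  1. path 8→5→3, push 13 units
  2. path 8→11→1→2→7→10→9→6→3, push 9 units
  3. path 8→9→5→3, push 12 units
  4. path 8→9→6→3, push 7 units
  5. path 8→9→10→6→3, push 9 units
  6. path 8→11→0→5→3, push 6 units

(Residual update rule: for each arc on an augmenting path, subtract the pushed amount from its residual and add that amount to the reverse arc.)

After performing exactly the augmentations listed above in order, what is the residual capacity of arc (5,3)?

after path 1 (8→5→3, push 13): res(5,3)=23
after path 2 (8→11→1→2→7→10→9→6→3, push 9): res(5,3)=23
after path 3 (8→9→5→3, push 12): res(5,3)=11
after path 4 (8→9→6→3, push 7): res(5,3)=11
after path 5 (8→9→10→6→3, push 9): res(5,3)=11
after path 6 (8→11→0→5→3, push 6): res(5,3)=5

Residual capacity of (5,3): 5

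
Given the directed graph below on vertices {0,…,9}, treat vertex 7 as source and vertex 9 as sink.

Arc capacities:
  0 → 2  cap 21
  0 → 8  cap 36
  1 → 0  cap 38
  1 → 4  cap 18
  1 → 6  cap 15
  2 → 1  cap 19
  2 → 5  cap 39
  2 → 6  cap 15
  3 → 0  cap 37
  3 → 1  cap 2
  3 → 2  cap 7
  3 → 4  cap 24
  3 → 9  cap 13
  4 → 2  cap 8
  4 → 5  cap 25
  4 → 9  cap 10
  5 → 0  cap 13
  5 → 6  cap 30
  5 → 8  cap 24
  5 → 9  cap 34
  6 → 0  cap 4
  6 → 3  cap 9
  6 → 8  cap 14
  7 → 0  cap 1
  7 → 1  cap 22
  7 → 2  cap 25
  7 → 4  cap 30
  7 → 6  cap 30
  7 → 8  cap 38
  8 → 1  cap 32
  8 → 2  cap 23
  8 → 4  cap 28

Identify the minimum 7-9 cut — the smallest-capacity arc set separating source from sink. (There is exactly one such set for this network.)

augment #1: 7→4→9 push 10
augment #2: 7→2→5→9 push 25
augment #3: 7→4→5→9 push 9
augment #4: 7→6→3→9 push 9
max flow = 53; residual-reachable set from 7 gives S-side
cut edges (S→T): {(4,9), (5,9), (6,3)} total cap 53

Min-cut arcs: {(4,9), (5,9), (6,3)} (total capacity 53)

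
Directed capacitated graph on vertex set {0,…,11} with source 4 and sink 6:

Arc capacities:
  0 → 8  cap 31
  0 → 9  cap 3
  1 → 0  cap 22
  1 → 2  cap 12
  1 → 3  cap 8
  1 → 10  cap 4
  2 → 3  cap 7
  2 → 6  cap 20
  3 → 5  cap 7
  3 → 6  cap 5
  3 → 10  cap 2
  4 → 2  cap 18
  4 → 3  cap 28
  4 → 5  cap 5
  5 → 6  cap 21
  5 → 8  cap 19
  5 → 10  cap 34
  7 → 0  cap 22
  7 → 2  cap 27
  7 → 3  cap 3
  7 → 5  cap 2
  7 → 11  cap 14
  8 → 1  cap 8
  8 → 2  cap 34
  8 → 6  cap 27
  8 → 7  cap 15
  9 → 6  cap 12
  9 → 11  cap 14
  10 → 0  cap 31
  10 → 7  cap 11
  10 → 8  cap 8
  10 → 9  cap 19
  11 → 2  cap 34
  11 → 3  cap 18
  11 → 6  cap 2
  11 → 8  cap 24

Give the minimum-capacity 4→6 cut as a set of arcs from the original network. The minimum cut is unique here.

augment #1: 4→2→6 push 18
augment #2: 4→3→6 push 5
augment #3: 4→5→6 push 5
augment #4: 4→3→5→6 push 7
augment #5: 4→3→10→8→6 push 2
max flow = 37; residual-reachable set from 4 gives S-side
cut edges (S→T): {(3,5), (3,6), (3,10), (4,2), (4,5)} total cap 37

Min-cut arcs: {(3,5), (3,6), (3,10), (4,2), (4,5)} (total capacity 37)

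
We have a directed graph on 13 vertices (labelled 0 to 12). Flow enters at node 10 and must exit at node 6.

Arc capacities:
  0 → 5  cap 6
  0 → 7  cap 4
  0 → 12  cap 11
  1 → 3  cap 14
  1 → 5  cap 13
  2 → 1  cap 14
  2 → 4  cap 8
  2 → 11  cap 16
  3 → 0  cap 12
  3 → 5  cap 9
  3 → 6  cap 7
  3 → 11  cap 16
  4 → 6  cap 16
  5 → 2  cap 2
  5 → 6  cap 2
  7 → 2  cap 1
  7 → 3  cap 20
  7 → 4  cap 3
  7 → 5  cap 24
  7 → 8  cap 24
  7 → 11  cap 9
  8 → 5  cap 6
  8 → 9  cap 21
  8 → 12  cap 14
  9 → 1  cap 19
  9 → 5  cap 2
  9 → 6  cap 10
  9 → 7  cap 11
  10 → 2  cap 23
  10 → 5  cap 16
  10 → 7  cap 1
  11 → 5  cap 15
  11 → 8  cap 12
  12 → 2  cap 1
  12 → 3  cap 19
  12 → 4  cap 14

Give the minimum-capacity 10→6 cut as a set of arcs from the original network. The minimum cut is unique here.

Min-cut arcs: {(5,2), (5,6), (10,2), (10,7)} (total capacity 28)

augment #1: 10→5→6 push 2
augment #2: 10→2→4→6 push 8
augment #3: 10→7→3→6 push 1
augment #4: 10→2→1→3→6 push 6
augment #5: 10→2→11→8→9→6 push 9
augment #6: 10→5→2→11→8→9→6 push 1
augment #7: 10→5→2→1→3→7→4→6 push 1
max flow = 28; residual-reachable set from 10 gives S-side
cut edges (S→T): {(5,2), (5,6), (10,2), (10,7)} total cap 28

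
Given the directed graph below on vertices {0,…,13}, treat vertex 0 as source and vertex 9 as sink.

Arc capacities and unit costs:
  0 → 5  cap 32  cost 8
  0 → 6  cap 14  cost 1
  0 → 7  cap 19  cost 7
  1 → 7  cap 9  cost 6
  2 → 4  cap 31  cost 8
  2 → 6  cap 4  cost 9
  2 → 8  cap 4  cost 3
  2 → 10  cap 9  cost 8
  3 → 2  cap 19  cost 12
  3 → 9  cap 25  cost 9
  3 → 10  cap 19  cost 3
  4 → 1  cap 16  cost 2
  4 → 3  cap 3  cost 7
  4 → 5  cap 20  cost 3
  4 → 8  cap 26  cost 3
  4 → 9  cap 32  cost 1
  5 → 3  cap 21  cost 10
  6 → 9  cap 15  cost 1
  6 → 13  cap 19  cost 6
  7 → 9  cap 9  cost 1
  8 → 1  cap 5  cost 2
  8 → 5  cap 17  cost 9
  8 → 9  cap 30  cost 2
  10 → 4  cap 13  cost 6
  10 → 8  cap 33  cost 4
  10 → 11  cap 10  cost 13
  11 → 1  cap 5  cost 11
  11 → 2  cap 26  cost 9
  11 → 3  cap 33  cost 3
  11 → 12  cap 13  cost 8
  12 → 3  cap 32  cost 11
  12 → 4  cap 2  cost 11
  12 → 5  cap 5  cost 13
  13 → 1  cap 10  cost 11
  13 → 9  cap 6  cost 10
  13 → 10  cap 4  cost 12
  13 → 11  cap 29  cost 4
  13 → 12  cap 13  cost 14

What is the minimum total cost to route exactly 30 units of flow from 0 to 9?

shortest-cost path #1: 0→6→9 push 14 @ unit cost 2 (adds 28)
shortest-cost path #2: 0→7→9 push 9 @ unit cost 8 (adds 72)
shortest-cost path #3: 0→5→3→9 push 7 @ unit cost 27 (adds 189)
total cost = 289

Minimum cost for 30 units: 289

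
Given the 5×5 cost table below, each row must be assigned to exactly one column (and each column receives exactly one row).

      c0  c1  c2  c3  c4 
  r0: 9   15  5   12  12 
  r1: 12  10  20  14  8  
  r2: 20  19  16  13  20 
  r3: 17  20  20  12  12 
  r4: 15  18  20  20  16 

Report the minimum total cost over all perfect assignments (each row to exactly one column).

optimal assignment: row0→col2 (cost 5), row1→col1 (cost 10), row2→col3 (cost 13), row3→col4 (cost 12), row4→col0 (cost 15)
total = 5 + 10 + 13 + 12 + 15 = 55

Minimum assignment cost: 55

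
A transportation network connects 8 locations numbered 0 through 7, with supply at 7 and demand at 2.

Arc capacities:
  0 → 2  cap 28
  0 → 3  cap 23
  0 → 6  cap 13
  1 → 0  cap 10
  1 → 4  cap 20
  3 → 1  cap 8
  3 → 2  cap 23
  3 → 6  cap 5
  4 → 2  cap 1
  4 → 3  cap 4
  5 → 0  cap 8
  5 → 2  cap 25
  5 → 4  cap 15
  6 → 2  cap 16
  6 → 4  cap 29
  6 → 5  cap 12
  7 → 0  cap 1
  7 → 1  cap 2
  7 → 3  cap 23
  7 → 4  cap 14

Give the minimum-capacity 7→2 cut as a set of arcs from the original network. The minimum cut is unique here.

Min-cut arcs: {(4,2), (4,3), (7,0), (7,1), (7,3)} (total capacity 31)

augment #1: 7→0→2 push 1
augment #2: 7→3→2 push 23
augment #3: 7→4→2 push 1
augment #4: 7→1→0→2 push 2
augment #5: 7→4→3→6→2 push 4
max flow = 31; residual-reachable set from 7 gives S-side
cut edges (S→T): {(4,2), (4,3), (7,0), (7,1), (7,3)} total cap 31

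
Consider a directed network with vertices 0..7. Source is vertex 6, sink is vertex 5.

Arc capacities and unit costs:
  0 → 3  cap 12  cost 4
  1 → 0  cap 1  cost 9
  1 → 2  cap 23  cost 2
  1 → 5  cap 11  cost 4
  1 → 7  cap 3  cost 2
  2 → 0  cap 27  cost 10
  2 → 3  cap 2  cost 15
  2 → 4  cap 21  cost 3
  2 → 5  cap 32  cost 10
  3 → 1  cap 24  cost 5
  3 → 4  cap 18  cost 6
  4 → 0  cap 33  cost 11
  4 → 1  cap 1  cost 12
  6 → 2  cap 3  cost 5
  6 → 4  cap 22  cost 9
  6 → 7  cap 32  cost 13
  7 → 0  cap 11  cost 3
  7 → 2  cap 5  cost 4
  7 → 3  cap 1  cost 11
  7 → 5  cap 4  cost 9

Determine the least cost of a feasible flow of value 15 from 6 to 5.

Minimum cost for 15 units: 351

shortest-cost path #1: 6→2→5 push 3 @ unit cost 15 (adds 45)
shortest-cost path #2: 6→7→5 push 4 @ unit cost 22 (adds 88)
shortest-cost path #3: 6→4→1→5 push 1 @ unit cost 25 (adds 25)
shortest-cost path #4: 6→7→2→5 push 5 @ unit cost 27 (adds 135)
shortest-cost path #5: 6→7→0→3→1→5 push 2 @ unit cost 29 (adds 58)
total cost = 351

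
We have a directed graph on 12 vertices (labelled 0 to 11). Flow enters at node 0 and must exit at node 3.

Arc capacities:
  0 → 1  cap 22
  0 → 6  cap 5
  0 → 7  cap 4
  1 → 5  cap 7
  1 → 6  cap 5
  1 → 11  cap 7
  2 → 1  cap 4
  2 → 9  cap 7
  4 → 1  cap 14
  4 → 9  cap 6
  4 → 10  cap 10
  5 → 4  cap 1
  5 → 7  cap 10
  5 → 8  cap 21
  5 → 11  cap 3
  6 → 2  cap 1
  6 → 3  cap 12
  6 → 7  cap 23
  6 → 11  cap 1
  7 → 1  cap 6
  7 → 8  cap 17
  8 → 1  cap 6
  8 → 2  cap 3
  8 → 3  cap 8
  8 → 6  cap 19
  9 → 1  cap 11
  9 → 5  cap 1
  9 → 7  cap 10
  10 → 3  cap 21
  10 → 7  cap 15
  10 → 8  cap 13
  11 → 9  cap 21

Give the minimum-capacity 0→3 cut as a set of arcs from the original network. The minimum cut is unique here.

augment #1: 0→6→3 push 5
augment #2: 0→1→6→3 push 5
augment #3: 0→7→8→3 push 4
augment #4: 0→1→5→8→3 push 4
augment #5: 0→1→5→4→10→3 push 1
augment #6: 0→1→5→8→6→3 push 2
max flow = 21; residual-reachable set from 0 gives S-side
cut edges (S→T): {(5,4), (6,3), (8,3)} total cap 21

Min-cut arcs: {(5,4), (6,3), (8,3)} (total capacity 21)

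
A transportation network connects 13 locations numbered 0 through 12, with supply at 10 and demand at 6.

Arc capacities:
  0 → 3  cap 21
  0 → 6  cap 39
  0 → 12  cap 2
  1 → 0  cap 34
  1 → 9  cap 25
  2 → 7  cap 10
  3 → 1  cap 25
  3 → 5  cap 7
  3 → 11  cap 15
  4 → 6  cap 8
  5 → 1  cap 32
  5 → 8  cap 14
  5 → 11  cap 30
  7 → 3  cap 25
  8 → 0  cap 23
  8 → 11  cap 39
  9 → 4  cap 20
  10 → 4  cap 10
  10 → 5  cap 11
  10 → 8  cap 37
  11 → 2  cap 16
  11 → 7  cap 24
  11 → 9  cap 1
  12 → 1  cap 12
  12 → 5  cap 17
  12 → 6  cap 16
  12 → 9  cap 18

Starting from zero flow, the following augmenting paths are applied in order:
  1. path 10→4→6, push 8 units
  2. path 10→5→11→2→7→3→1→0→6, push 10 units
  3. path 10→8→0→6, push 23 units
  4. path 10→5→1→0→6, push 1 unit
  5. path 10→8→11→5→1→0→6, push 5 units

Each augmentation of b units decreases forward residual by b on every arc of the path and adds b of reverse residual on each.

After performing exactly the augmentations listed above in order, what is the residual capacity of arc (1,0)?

after path 1 (10→4→6, push 8): res(1,0)=34
after path 2 (10→5→11→2→7→3→1→0→6, push 10): res(1,0)=24
after path 3 (10→8→0→6, push 23): res(1,0)=24
after path 4 (10→5→1→0→6, push 1): res(1,0)=23
after path 5 (10→8→11→5→1→0→6, push 5): res(1,0)=18

Residual capacity of (1,0): 18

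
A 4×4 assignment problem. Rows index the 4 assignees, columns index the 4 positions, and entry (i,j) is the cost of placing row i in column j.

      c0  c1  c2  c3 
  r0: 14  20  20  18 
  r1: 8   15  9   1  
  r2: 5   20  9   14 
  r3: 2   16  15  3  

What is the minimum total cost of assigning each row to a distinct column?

Minimum assignment cost: 32

optimal assignment: row0→col1 (cost 20), row1→col3 (cost 1), row2→col2 (cost 9), row3→col0 (cost 2)
total = 20 + 1 + 9 + 2 = 32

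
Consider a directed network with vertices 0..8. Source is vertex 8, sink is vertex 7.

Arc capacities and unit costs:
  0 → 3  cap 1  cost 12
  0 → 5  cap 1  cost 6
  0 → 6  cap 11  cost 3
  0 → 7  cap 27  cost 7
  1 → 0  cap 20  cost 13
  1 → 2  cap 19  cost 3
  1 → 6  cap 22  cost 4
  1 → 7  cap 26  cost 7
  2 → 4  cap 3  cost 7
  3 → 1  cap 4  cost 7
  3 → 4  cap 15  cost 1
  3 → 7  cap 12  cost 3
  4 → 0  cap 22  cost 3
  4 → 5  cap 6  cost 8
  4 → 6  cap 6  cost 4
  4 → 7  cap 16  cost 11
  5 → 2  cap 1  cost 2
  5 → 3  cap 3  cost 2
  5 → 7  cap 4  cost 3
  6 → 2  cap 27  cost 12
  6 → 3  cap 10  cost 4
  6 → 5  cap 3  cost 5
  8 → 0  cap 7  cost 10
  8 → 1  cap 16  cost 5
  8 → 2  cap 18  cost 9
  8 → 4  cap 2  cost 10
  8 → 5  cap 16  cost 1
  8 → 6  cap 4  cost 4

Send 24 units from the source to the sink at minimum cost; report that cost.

shortest-cost path #1: 8→5→7 push 4 @ unit cost 4 (adds 16)
shortest-cost path #2: 8→5→3→7 push 3 @ unit cost 6 (adds 18)
shortest-cost path #3: 8→6→3→7 push 4 @ unit cost 11 (adds 44)
shortest-cost path #4: 8→1→7 push 13 @ unit cost 12 (adds 156)
total cost = 234

Minimum cost for 24 units: 234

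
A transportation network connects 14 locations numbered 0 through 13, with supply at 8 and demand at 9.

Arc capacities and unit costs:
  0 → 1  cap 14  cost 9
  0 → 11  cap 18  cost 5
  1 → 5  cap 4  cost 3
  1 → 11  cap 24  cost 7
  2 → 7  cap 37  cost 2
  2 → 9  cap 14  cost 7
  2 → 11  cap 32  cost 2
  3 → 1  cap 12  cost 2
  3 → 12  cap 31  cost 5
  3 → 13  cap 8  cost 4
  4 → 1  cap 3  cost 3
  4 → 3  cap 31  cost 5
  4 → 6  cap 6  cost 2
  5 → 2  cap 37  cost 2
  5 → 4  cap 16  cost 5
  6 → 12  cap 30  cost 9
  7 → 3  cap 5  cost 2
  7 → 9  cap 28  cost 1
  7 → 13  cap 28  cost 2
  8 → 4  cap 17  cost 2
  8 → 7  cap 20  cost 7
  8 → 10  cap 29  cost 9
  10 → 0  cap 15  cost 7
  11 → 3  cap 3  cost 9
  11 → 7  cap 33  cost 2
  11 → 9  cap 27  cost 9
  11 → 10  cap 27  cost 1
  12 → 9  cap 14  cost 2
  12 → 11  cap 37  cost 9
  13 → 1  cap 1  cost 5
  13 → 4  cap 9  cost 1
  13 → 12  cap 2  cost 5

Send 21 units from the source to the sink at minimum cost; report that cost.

shortest-cost path #1: 8→7→9 push 20 @ unit cost 8 (adds 160)
shortest-cost path #2: 8→4→1→5→2→7→9 push 1 @ unit cost 13 (adds 13)
total cost = 173

Minimum cost for 21 units: 173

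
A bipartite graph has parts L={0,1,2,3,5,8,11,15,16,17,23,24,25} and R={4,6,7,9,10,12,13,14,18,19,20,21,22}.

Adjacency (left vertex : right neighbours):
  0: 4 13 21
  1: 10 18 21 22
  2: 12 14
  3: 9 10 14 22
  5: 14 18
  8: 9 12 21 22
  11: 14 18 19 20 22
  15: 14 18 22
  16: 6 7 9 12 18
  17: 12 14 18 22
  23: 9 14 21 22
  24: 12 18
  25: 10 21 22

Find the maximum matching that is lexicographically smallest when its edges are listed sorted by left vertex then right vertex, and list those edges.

Lex-smallest maximum matching: {(0,4), (1,10), (2,12), (3,9), (5,14), (8,21), (11,19), (15,18), (16,6), (17,22)}

|M| = 10 (so the lex-smallest maximum matching has 10 edges)
process left vertices in ascending order; for each, take the smallest-labelled available neighbour that still permits 10 edges overall, or leave it unmatched if none does
lex-smallest matching: {0-4, 1-10, 2-12, 3-9, 5-14, 8-21, 11-19, 15-18, 16-6, 17-22}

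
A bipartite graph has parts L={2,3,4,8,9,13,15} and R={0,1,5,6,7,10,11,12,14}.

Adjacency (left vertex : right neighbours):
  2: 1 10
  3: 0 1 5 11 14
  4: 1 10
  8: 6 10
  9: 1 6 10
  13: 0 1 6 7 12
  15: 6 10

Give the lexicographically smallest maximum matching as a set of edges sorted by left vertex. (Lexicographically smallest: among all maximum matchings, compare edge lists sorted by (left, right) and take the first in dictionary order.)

Lex-smallest maximum matching: {(2,1), (3,0), (4,10), (8,6), (13,7)}

|M| = 5 (so the lex-smallest maximum matching has 5 edges)
process left vertices in ascending order; for each, take the smallest-labelled available neighbour that still permits 5 edges overall, or leave it unmatched if none does
lex-smallest matching: {2-1, 3-0, 4-10, 8-6, 13-7}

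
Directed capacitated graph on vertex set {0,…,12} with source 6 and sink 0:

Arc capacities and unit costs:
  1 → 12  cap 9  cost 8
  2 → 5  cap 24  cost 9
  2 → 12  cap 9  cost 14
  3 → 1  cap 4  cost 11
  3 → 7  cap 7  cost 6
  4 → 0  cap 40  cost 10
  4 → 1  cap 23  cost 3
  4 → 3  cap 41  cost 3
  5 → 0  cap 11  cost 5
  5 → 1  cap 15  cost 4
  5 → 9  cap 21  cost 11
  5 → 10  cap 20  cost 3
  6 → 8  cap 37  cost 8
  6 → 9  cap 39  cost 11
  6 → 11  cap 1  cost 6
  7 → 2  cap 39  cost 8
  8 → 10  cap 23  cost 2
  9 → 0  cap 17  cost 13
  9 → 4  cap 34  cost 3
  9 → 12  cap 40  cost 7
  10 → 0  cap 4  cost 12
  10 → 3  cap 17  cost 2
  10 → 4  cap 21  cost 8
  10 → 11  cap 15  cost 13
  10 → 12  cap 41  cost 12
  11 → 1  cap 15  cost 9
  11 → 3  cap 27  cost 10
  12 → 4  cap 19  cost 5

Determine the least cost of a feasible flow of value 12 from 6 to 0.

Minimum cost for 12 units: 280

shortest-cost path #1: 6→8→10→0 push 4 @ unit cost 22 (adds 88)
shortest-cost path #2: 6→9→0 push 8 @ unit cost 24 (adds 192)
total cost = 280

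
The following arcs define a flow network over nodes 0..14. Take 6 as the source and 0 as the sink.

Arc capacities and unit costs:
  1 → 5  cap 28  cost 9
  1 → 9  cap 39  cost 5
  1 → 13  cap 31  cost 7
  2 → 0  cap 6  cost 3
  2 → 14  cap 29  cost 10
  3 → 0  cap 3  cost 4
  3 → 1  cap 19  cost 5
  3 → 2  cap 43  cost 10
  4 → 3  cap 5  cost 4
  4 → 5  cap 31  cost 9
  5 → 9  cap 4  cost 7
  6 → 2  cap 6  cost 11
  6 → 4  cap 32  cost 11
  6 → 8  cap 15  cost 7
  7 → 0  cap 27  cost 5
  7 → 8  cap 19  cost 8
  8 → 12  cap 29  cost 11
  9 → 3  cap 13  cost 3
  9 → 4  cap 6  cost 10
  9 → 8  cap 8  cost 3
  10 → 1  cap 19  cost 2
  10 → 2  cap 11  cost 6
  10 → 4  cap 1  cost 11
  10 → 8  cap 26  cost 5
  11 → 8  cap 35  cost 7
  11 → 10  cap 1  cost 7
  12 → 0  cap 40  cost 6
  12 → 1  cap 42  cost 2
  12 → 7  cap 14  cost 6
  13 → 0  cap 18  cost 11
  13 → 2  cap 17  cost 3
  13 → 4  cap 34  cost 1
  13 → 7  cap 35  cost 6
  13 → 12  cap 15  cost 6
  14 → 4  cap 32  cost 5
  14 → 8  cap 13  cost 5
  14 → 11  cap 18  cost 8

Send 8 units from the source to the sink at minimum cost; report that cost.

shortest-cost path #1: 6→2→0 push 6 @ unit cost 14 (adds 84)
shortest-cost path #2: 6→4→3→0 push 2 @ unit cost 19 (adds 38)
total cost = 122

Minimum cost for 8 units: 122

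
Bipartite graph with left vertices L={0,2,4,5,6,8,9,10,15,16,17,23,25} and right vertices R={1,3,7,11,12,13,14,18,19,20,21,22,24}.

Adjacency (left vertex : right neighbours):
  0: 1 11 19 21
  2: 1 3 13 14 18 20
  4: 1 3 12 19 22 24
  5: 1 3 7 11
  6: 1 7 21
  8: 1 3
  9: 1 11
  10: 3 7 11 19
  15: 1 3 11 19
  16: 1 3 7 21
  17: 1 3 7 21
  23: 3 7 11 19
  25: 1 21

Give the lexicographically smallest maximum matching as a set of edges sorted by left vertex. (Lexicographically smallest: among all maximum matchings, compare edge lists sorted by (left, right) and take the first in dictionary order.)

|M| = 8 (so the lex-smallest maximum matching has 8 edges)
process left vertices in ascending order; for each, take the smallest-labelled available neighbour that still permits 8 edges overall, or leave it unmatched if none does
lex-smallest matching: {0-1, 2-13, 4-12, 5-3, 6-7, 9-11, 10-19, 16-21}

Lex-smallest maximum matching: {(0,1), (2,13), (4,12), (5,3), (6,7), (9,11), (10,19), (16,21)}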